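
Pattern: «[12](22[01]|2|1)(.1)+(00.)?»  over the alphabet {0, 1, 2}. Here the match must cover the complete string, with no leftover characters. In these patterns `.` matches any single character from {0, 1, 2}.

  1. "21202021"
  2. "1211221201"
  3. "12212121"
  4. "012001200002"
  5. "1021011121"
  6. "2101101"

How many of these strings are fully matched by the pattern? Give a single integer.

1

1 → no match
2 → no match
3 → match
4 → no match
5 → no match
6 → no match
Total matched: 1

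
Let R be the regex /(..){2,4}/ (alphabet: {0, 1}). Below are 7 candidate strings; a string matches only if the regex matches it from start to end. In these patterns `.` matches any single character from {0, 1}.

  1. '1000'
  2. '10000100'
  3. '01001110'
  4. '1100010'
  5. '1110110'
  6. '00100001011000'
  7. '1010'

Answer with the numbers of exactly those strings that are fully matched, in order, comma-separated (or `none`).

1, 2, 3, 7

1 → match
2 → match
3 → match
4 → no match
5 → no match
6 → no match
7 → match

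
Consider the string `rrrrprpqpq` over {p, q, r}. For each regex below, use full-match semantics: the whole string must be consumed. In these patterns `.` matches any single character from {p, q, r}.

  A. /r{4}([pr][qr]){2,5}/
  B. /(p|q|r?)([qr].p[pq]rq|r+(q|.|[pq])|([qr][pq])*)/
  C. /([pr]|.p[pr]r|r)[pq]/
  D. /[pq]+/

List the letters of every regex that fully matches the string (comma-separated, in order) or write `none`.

A → match
B → no match
C → no match
D → no match

A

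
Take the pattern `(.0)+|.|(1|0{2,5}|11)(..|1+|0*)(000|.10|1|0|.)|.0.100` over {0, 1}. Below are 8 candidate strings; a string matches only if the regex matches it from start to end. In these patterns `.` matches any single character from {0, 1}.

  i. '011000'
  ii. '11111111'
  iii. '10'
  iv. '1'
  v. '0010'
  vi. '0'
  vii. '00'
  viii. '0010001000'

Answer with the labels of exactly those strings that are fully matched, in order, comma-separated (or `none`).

i → no match
ii → match
iii → match
iv → match
v → match
vi → match
vii → match
viii → match

ii, iii, iv, v, vi, vii, viii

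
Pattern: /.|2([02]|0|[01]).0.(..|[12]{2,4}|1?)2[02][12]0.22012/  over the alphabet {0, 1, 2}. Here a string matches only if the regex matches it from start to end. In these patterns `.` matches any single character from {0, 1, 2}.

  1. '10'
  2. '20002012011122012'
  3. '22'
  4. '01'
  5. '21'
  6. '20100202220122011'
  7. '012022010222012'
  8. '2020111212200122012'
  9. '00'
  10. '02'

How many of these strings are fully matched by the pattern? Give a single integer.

1 → no match
2 → no match
3 → no match
4 → no match
5 → no match
6 → no match
7 → no match
8 → no match
9 → no match
10 → no match
Total matched: 0

0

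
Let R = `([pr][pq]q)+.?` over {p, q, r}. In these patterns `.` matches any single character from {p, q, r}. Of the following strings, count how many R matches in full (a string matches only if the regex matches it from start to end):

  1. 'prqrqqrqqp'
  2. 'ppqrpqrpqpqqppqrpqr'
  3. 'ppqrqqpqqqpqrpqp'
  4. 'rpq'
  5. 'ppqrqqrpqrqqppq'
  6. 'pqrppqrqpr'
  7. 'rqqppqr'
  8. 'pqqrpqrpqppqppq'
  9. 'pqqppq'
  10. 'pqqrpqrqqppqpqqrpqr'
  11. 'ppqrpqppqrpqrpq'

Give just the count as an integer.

1 → no match
2 → match
3 → no match
4 → match
5 → match
6 → no match
7 → match
8 → match
9 → match
10 → match
11 → match
Total matched: 8

8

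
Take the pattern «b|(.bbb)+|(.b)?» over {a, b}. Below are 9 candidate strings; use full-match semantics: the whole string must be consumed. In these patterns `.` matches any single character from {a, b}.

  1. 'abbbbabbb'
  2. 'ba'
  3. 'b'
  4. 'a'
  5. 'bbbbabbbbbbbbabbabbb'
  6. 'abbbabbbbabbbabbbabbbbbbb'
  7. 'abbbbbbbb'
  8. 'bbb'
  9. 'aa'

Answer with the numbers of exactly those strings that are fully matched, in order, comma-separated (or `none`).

3

1 → no match
2 → no match
3 → match
4 → no match
5 → no match
6 → no match
7 → no match
8 → no match
9 → no match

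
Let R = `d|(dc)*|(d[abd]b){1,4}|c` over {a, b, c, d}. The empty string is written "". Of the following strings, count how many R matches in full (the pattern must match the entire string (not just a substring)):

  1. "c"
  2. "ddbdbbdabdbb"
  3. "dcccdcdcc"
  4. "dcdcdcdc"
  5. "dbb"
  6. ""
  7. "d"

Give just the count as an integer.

1 → match
2 → match
3 → no match
4 → match
5 → match
6 → match
7 → match
Total matched: 6

6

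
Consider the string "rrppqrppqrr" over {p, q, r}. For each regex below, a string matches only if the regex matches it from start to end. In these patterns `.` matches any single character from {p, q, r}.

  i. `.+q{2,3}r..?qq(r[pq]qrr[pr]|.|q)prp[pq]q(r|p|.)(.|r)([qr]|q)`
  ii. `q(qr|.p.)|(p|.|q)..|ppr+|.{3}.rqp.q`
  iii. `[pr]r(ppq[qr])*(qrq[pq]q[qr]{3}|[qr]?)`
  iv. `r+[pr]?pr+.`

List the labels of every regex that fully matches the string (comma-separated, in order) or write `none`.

i → no match
ii → no match
iii → match
iv → no match

iii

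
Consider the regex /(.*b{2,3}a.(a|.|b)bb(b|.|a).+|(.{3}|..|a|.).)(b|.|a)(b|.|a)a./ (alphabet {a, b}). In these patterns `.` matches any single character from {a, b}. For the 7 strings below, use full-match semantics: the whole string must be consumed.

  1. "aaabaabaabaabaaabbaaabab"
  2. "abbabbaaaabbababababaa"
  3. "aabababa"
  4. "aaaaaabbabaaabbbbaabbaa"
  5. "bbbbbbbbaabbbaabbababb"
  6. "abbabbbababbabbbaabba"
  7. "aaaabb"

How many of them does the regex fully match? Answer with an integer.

1 → no match
2 → no match
3 → no match
4 → no match
5 → no match
6 → no match
7 → no match
Total matched: 0

0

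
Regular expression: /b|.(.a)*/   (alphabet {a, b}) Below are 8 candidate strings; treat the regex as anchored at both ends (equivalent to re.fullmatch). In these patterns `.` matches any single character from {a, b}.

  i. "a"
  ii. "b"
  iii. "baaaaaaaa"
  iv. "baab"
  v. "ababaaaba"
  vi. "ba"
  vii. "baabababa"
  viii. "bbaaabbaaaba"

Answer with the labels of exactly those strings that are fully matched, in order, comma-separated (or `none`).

i, ii, iii, v, vii

i → match
ii → match
iii → match
iv → no match
v → match
vi → no match
vii → match
viii → no match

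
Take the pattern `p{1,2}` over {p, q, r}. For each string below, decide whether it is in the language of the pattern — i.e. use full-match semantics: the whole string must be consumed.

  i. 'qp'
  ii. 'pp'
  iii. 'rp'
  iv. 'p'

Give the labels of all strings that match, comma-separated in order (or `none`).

i → no match — must start with 'p'
ii → match
iii → no match — must start with 'p'
iv → match

ii, iv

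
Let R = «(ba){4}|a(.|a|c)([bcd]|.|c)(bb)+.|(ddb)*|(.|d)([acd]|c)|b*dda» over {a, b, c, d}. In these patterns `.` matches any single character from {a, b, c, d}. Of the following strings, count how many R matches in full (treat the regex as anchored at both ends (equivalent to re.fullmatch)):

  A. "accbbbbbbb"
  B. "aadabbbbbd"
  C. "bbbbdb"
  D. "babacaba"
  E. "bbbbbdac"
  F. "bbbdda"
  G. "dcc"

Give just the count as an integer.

A → match
B → no match
C → no match
D → no match
E → no match
F → match
G → no match
Total matched: 2

2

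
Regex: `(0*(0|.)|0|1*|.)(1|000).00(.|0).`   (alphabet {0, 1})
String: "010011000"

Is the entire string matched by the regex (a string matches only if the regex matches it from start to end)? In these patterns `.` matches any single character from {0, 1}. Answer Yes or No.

No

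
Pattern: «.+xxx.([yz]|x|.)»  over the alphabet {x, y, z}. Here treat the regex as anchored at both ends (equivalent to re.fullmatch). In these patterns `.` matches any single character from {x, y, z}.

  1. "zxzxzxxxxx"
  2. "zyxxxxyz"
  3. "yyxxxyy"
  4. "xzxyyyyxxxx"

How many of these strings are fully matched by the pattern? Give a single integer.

1 → match
2 → match
3 → match
4 → no match
Total matched: 3

3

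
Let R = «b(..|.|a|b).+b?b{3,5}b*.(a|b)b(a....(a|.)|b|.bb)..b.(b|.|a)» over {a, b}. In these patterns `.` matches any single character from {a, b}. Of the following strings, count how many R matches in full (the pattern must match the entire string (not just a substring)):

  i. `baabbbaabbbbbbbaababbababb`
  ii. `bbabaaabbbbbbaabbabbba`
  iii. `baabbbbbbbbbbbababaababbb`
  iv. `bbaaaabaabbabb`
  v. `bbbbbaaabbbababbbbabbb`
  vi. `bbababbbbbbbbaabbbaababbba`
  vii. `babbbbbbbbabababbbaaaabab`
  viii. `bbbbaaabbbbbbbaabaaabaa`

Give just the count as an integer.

i → no match
ii → match
iii → match
iv → no match
v → no match
vi → no match
vii → no match
viii → no match
Total matched: 2

2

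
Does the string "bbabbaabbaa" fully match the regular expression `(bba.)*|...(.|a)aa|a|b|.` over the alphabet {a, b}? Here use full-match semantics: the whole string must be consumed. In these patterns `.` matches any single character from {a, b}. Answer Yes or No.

No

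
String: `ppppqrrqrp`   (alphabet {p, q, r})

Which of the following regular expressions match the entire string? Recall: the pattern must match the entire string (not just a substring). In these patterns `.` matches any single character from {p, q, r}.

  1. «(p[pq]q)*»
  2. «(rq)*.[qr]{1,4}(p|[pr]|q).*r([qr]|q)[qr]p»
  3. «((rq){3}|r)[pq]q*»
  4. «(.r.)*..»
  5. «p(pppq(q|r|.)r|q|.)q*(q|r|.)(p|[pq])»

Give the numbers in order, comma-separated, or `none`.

1 → no match
2 → no match
3 → no match
4 → no match
5 → match

5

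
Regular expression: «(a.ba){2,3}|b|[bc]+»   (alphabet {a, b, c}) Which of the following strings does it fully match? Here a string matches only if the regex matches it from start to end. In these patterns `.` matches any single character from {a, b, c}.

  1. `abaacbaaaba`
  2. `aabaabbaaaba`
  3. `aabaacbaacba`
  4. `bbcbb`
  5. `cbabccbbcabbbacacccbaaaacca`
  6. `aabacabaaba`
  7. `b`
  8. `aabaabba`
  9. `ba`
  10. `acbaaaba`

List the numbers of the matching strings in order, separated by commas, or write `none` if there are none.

1 → no match
2 → match
3 → match
4 → match
5 → no match
6 → no match
7 → match
8 → match
9 → no match
10 → match

2, 3, 4, 7, 8, 10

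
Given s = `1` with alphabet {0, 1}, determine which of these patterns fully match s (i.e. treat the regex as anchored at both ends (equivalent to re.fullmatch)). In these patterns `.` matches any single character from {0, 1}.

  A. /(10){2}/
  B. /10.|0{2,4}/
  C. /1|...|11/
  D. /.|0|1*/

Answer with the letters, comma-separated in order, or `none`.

A → no match — must start with `10`
B → no match
C → match
D → match

C, D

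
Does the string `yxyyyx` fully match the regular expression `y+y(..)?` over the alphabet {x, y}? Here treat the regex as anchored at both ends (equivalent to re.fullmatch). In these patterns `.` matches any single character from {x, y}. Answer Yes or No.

No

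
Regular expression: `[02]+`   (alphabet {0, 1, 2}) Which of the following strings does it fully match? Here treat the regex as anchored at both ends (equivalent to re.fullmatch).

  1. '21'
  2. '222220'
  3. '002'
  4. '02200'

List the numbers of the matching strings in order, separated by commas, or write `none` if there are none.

1 → no match
2 → match
3 → match
4 → match

2, 3, 4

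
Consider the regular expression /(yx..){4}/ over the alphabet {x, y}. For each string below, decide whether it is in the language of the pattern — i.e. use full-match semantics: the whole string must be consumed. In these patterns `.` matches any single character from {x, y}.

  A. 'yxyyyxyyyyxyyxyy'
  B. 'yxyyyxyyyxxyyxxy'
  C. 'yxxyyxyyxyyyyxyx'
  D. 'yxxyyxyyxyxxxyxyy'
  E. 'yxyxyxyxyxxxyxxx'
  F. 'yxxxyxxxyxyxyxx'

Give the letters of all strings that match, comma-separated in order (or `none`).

A → no match
B → match
C → no match
D → no match
E → match
F → no match

B, E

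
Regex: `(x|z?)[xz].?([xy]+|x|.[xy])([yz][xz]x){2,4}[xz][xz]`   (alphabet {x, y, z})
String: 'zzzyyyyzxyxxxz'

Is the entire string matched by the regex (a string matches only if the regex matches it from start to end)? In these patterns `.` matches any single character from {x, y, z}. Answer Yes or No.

Yes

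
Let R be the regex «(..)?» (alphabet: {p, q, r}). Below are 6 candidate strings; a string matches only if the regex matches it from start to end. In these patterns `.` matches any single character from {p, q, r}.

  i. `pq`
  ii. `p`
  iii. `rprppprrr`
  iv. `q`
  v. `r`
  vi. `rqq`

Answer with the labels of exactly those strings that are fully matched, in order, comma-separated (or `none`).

i

i → match
ii → no match
iii → no match
iv → no match
v → no match
vi → no match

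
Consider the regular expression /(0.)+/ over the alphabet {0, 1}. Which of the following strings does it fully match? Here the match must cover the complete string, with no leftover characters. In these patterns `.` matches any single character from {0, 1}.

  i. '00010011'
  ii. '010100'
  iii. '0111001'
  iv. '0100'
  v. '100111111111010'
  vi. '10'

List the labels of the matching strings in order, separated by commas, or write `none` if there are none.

i. '00010011' → no match
ii. '010100' → match
iii. '0111001' → no match
iv. '0100' → match
v → no match — must start with '0'
vi. '10' → no match — must start with '0'

ii, iv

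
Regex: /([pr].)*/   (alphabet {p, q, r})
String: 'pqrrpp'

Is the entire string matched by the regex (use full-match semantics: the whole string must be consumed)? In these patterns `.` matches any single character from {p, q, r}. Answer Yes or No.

Yes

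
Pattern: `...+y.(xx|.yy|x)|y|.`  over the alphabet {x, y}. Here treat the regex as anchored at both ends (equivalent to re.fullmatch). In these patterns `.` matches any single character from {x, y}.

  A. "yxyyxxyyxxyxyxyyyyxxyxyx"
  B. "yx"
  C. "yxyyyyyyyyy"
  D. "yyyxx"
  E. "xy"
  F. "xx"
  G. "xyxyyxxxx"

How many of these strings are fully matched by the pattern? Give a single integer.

A → no match
B. "yx" → no match
C. "yxyyyyyyyyy" → match
D. "yyyxx" → no match
E. "xy" → no match
F. "xx" → no match
G. "xyxyyxxxx" → no match
Total matched: 1

1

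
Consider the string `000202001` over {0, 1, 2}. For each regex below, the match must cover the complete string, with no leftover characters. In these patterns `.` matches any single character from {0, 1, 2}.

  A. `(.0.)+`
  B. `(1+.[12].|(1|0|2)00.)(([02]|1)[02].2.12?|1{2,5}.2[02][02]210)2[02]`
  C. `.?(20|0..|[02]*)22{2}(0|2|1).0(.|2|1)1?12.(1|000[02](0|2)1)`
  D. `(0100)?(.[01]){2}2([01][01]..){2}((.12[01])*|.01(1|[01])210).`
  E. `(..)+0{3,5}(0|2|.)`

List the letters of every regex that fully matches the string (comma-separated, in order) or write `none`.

A → match
B → no match
C → no match
D → no match
E → no match

A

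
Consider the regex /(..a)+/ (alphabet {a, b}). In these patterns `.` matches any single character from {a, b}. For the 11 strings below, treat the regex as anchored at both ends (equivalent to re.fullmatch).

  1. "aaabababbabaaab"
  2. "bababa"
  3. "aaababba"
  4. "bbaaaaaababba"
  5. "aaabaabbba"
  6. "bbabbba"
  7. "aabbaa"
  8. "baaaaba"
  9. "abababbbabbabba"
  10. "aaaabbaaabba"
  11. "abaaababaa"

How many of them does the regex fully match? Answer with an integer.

0

1 → no match — must end with "a"
2 → no match
3 → no match
4 → no match
5 → no match
6 → no match
7 → no match
8 → no match
9 → no match
10 → no match
11 → no match
Total matched: 0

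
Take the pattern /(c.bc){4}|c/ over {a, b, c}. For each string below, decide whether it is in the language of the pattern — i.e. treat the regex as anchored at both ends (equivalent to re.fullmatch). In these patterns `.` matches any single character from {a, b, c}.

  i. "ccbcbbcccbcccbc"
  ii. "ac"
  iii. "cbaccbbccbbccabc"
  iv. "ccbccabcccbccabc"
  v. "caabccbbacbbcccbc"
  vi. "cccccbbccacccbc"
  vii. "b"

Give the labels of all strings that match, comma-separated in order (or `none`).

i → no match
ii → no match — must start with "c"
iii → no match
iv → match
v → no match
vi → no match
vii → no match — must start with "c"

iv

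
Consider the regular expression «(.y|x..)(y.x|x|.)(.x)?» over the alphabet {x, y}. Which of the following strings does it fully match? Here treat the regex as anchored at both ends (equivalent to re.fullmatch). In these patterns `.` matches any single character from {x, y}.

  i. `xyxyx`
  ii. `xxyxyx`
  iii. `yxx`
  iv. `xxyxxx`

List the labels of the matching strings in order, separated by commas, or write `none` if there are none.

i → match
ii → match
iii → no match
iv → match

i, ii, iv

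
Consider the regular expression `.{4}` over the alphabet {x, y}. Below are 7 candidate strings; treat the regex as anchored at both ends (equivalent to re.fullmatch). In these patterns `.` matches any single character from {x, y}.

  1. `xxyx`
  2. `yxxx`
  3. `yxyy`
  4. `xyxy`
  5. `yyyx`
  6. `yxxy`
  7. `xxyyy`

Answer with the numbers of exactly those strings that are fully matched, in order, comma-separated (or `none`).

1 → match
2 → match
3 → match
4 → match
5 → match
6 → match
7 → no match

1, 2, 3, 4, 5, 6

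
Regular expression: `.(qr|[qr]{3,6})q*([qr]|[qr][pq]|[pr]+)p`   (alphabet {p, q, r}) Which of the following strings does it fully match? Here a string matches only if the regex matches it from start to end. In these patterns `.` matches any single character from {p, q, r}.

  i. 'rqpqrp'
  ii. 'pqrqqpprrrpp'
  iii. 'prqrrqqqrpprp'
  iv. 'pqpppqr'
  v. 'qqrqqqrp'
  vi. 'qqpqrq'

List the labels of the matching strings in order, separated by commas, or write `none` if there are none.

ii, iii, v

i. 'rqpqrp' → no match
ii. 'pqrqqpprrrpp' → match
iii → match
iv. 'pqpppqr' → no match — must end with 'p'
v. 'qqrqqqrp' → match
vi. 'qqpqrq' → no match — must end with 'p'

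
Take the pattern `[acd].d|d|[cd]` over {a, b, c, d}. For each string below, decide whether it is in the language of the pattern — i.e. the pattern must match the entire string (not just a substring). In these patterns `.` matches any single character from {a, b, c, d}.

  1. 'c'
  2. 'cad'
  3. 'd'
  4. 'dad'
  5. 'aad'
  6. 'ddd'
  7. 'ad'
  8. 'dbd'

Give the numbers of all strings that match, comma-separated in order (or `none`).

1 → match
2 → match
3 → match
4 → match
5 → match
6 → match
7 → no match
8 → match

1, 2, 3, 4, 5, 6, 8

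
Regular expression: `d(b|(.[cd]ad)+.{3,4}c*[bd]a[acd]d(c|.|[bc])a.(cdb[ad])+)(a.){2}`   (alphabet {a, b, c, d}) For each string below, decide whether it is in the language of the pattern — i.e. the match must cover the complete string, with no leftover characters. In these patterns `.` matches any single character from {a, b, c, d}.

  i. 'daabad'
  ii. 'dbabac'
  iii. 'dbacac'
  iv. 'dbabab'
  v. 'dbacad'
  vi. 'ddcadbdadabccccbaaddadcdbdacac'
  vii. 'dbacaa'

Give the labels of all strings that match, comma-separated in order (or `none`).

ii, iii, iv, v, vi, vii

i. 'daabad' → no match
ii. 'dbabac' → match
iii. 'dbacac' → match
iv. 'dbabab' → match
v. 'dbacad' → match
vi → match
vii. 'dbacaa' → match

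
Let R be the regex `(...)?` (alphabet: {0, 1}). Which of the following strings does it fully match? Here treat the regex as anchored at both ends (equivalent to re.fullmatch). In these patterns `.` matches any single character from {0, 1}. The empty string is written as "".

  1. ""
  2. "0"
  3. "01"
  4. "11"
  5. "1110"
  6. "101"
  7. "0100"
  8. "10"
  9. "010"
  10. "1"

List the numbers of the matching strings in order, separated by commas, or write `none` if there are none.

1. "" → match
2. "0" → no match
3. "01" → no match
4. "11" → no match
5. "1110" → no match
6. "101" → match
7. "0100" → no match
8. "10" → no match
9. "010" → match
10. "1" → no match

1, 6, 9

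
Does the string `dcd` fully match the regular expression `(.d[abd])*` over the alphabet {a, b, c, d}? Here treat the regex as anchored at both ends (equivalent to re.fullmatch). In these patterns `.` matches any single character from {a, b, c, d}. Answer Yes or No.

No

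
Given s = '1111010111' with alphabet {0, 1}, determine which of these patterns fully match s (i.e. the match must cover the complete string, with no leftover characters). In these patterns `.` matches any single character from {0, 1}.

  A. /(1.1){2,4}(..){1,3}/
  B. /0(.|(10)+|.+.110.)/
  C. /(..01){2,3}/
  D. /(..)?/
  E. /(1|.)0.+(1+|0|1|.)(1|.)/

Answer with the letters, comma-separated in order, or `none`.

A → match
B → no match — must start with '0'
C → no match — must end with '01'
D → no match
E → no match

A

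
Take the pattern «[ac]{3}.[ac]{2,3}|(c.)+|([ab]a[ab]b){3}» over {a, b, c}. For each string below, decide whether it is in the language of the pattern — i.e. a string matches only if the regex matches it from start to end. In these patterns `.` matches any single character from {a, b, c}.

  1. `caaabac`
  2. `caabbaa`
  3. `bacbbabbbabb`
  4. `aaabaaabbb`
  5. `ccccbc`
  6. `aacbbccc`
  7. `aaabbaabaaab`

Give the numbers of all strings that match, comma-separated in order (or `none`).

1 → no match
2 → no match
3 → no match
4 → no match
5 → no match
6 → no match
7 → match

7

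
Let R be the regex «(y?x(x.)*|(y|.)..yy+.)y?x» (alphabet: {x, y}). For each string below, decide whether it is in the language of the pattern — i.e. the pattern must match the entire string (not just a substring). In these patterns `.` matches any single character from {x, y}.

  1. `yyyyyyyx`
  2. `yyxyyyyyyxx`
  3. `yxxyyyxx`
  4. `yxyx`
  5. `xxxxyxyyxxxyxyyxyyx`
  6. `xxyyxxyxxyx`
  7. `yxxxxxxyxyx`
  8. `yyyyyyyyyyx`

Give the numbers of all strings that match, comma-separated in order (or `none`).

1 → match
2 → match
3 → match
4 → match
5 → no match
6 → no match
7 → match
8 → match

1, 2, 3, 4, 7, 8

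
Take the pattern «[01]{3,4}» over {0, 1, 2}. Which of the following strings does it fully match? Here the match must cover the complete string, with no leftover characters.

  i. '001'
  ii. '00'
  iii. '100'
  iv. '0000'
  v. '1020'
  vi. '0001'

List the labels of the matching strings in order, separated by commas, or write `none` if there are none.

i, iii, iv, vi

i → match
ii → no match
iii → match
iv → match
v → no match
vi → match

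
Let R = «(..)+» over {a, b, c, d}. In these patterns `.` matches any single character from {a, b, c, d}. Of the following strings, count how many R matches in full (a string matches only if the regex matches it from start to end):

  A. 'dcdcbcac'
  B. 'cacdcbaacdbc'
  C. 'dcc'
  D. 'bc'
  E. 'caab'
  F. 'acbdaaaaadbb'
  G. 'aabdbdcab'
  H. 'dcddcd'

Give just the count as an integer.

6

A → match
B → match
C → no match
D → match
E → match
F → match
G → no match
H → match
Total matched: 6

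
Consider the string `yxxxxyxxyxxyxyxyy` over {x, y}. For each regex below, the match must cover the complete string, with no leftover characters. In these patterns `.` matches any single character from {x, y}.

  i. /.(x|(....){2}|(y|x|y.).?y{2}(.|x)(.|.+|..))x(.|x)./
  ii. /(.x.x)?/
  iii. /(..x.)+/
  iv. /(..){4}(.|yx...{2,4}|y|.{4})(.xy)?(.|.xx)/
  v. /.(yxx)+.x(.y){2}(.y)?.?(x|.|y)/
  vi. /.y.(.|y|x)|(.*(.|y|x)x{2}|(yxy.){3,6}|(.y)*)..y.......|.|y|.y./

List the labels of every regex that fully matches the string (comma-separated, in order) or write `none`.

i → no match
ii → no match
iii → no match
iv → match
v → no match
vi → no match

iv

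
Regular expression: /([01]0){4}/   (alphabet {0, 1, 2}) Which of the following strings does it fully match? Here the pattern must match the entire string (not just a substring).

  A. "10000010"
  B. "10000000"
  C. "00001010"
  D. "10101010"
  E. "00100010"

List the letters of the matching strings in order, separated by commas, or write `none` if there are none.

A, B, C, D, E

A → match
B → match
C → match
D → match
E → match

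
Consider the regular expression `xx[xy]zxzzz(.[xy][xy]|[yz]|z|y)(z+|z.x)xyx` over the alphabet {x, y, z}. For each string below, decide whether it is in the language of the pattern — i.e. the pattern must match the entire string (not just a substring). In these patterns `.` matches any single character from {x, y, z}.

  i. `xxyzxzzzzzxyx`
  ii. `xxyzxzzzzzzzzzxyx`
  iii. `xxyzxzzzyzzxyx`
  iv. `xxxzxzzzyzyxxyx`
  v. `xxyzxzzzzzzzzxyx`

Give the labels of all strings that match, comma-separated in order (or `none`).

i → match
ii → match
iii → match
iv → match
v → match

i, ii, iii, iv, v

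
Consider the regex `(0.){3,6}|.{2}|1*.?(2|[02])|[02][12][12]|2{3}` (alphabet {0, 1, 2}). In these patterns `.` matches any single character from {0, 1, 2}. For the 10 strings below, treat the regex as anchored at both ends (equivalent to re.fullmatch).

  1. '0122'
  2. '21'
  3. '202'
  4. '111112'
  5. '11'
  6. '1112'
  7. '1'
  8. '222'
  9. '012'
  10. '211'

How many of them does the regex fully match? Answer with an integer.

1 → no match
2 → match
3 → no match
4 → match
5 → match
6 → match
7 → no match
8 → match
9 → match
10 → match
Total matched: 7

7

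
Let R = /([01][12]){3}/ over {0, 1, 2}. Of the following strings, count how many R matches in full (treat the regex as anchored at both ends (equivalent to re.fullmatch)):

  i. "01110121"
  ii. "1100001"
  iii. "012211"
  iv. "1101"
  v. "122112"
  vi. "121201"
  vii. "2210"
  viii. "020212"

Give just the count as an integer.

i → no match
ii → no match
iii → no match
iv → no match
v → no match
vi → match
vii → no match
viii → match
Total matched: 2

2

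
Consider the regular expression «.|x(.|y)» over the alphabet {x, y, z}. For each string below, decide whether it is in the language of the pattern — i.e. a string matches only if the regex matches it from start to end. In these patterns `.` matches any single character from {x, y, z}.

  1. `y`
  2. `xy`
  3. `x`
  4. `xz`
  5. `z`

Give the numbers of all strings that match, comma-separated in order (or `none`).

1, 2, 3, 4, 5

1 → match
2 → match
3 → match
4 → match
5 → match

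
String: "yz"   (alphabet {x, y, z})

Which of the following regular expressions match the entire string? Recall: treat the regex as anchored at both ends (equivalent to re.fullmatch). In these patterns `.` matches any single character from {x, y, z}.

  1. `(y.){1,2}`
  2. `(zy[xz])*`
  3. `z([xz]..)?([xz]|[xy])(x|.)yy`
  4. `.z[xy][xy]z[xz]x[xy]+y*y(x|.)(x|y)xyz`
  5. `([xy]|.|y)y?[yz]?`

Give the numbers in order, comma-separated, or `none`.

1, 5

1 → match
2 → no match
3 → no match — must start with "z"
4 → no match — must end with "xyz"
5 → match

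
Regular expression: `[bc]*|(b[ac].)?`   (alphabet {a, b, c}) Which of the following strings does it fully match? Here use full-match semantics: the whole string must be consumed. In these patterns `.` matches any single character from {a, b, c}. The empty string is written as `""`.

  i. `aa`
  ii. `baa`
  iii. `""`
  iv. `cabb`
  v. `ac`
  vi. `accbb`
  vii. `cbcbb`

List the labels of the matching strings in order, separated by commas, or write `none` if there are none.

ii, iii, vii

i → no match
ii → match
iii → match
iv → no match
v → no match
vi → no match
vii → match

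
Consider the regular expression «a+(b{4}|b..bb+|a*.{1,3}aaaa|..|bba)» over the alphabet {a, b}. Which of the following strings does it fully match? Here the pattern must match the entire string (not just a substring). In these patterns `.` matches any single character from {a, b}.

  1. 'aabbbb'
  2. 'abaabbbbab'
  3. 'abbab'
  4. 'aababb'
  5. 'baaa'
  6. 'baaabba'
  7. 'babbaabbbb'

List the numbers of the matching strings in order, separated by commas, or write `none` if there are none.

1. 'aabbbb' → match
2. 'abaabbbbab' → no match
3. 'abbab' → no match
4. 'aababb' → no match
5. 'baaa' → no match — must start with 'a'
6. 'baaabba' → no match — must start with 'a'
7. 'babbaabbbb' → no match — must start with 'a'

1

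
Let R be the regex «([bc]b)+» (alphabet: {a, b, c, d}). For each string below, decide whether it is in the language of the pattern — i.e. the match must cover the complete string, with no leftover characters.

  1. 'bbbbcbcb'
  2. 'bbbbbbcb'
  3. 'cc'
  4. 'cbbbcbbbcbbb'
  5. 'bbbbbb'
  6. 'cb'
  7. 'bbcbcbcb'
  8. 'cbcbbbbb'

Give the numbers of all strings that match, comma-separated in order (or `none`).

1. 'bbbbcbcb' → match
2. 'bbbbbbcb' → match
3. 'cc' → no match — must end with 'b'
4. 'cbbbcbbbcbbb' → match
5. 'bbbbbb' → match
6. 'cb' → match
7. 'bbcbcbcb' → match
8. 'cbcbbbbb' → match

1, 2, 4, 5, 6, 7, 8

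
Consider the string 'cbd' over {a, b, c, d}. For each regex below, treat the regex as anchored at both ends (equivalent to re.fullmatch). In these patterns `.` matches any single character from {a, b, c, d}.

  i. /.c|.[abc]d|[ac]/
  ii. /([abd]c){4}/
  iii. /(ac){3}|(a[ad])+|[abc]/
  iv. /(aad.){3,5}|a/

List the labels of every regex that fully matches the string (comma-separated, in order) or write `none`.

i

i → match
ii → no match — must end with 'c'
iii → no match
iv → no match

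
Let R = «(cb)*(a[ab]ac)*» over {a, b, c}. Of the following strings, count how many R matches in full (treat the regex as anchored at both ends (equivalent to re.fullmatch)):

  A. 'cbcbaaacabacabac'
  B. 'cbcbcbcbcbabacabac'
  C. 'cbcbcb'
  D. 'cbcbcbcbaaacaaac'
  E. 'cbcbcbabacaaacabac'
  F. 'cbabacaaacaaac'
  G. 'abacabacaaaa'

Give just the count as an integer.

6

A → match
B → match
C → match
D → match
E → match
F → match
G → no match
Total matched: 6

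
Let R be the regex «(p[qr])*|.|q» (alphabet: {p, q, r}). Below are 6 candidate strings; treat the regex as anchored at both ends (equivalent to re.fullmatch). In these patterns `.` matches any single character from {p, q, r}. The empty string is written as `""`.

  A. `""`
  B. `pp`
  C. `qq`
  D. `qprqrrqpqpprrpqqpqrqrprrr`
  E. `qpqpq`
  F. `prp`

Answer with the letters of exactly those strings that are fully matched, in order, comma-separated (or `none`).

A

A → match
B → no match
C → no match
D → no match
E → no match
F → no match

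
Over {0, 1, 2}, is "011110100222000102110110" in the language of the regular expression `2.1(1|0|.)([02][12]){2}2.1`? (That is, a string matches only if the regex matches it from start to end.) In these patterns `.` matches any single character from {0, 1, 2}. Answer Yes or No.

Every match must start with "2", but "011110100222000102110110" does not.

No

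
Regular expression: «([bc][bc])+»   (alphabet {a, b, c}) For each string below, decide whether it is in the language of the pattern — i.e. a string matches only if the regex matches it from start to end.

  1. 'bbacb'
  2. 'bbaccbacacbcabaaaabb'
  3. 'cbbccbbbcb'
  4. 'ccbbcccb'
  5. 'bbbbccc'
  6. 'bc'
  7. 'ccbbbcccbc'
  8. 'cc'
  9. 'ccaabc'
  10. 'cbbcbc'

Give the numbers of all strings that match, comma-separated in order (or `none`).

1 → no match
2 → no match
3 → match
4 → match
5 → no match
6 → match
7 → match
8 → match
9 → no match
10 → match

3, 4, 6, 7, 8, 10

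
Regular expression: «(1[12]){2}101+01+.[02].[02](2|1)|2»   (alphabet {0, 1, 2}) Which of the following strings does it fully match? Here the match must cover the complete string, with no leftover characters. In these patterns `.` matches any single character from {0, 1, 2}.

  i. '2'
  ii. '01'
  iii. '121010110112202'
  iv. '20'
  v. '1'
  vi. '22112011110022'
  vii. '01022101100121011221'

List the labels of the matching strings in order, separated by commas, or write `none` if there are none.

i. '2' → match
ii. '01' → no match
iii → no match
iv. '20' → no match
v. '1' → no match
vi → no match
vii → no match

i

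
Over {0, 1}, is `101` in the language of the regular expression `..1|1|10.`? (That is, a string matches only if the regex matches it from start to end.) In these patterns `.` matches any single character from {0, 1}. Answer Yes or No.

Yes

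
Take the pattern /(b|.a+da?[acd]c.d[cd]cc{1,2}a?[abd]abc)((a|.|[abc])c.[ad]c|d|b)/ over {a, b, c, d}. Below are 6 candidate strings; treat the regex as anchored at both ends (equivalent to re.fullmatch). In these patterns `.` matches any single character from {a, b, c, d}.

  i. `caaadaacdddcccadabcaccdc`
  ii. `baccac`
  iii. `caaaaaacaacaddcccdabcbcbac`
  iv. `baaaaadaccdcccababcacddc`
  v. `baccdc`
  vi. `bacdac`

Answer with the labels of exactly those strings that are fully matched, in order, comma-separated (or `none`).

i, ii, iv, v, vi

i → match
ii. `baccac` → match
iii → no match
iv → match
v. `baccdc` → match
vi. `bacdac` → match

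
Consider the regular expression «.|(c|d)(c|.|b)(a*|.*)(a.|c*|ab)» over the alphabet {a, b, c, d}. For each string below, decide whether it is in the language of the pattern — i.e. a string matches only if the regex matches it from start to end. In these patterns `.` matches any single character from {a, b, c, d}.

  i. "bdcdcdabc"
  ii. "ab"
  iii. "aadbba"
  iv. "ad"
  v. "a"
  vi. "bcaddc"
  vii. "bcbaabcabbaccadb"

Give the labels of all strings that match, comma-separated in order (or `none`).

v

i → no match
ii → no match
iii → no match
iv → no match
v → match
vi → no match
vii → no match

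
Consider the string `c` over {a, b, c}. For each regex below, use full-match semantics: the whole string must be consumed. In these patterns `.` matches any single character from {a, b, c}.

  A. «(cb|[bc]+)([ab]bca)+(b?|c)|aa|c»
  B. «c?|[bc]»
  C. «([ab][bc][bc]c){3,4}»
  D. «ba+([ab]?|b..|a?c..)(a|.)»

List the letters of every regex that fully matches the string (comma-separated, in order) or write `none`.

A, B

A → match
B → match
C → no match
D → no match — must start with `ba`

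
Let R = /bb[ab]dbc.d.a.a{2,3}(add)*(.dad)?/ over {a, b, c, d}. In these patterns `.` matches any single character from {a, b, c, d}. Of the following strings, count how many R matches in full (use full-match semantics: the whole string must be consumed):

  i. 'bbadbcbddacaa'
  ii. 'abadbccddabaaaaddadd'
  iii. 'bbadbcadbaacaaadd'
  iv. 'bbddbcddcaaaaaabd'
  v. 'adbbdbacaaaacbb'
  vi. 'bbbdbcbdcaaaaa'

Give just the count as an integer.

i → match
ii → no match — must start with 'bb'
iii → no match
iv → no match
v → no match — must start with 'bb'
vi → match
Total matched: 2

2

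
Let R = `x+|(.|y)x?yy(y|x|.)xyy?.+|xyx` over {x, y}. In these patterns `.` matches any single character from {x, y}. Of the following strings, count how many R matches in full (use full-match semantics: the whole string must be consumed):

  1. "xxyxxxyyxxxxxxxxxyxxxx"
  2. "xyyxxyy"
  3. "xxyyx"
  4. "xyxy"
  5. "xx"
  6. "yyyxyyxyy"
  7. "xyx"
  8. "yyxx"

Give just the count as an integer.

1 → no match
2. "xyyxxyy" → match
3. "xxyyx" → no match
4. "xyxy" → no match
5. "xx" → match
6. "yyyxyyxyy" → no match
7. "xyx" → match
8. "yyxx" → no match
Total matched: 3

3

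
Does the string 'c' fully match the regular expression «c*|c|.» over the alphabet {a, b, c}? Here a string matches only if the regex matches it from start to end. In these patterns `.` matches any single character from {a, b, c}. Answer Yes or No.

Yes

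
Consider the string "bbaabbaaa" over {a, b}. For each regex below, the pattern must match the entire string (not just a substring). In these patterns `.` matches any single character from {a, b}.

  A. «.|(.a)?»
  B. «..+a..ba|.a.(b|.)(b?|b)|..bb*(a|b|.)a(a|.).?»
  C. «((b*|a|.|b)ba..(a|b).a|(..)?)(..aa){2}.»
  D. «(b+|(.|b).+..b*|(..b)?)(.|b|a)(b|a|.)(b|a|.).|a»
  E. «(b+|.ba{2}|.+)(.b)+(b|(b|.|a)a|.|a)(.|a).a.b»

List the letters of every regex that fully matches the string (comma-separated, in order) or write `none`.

C, D

A → no match
B → no match
C → match
D → match
E → no match — must end with "b"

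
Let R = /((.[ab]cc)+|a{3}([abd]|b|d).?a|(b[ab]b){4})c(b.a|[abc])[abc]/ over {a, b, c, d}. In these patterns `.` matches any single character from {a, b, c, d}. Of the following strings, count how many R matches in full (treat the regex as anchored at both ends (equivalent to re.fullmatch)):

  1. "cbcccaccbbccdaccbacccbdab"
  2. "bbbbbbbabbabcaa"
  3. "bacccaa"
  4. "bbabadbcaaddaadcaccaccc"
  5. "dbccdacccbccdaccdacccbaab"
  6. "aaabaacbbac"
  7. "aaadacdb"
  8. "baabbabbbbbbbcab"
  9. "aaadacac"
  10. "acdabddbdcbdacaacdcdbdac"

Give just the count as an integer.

6

1 → match
2 → match
3 → match
4 → no match
5 → match
6 → match
7 → no match
8 → no match
9 → match
10 → no match
Total matched: 6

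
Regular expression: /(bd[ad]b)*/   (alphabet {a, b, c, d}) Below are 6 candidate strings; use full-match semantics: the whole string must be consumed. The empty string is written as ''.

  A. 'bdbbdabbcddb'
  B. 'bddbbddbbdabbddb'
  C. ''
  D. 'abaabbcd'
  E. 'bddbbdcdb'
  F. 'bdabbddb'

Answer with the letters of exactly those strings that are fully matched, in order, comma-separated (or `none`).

A → no match
B → match
C → match
D → no match
E → no match
F → match

B, C, F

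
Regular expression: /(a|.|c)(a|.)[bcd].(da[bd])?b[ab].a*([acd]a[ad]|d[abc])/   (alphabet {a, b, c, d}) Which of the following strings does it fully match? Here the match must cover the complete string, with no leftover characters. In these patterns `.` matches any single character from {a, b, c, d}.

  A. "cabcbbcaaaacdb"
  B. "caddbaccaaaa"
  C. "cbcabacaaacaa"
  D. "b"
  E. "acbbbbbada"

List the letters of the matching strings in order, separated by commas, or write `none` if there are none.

A → no match
B → no match
C → match
D → no match
E → match

C, E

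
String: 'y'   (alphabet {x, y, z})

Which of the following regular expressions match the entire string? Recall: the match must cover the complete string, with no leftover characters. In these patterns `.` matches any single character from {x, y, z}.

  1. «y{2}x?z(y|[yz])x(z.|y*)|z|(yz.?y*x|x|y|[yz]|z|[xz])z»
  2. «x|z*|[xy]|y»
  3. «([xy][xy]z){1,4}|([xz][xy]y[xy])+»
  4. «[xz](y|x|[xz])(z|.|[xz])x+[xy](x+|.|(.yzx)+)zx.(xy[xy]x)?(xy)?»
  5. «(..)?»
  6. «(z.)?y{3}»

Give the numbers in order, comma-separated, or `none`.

2

1 → no match
2 → match
3 → no match
4 → no match
5 → no match
6 → no match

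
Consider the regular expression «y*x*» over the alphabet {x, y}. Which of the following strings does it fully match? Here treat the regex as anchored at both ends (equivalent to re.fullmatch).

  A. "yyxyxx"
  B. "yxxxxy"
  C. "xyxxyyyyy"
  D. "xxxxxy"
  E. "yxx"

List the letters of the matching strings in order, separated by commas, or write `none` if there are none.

E

A → no match
B → no match
C → no match
D → no match
E → match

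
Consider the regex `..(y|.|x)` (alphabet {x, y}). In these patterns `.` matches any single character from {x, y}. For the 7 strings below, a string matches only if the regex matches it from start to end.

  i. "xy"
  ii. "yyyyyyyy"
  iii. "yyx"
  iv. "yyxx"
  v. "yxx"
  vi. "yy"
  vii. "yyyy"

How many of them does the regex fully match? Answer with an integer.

i → no match
ii → no match
iii → match
iv → no match
v → match
vi → no match
vii → no match
Total matched: 2

2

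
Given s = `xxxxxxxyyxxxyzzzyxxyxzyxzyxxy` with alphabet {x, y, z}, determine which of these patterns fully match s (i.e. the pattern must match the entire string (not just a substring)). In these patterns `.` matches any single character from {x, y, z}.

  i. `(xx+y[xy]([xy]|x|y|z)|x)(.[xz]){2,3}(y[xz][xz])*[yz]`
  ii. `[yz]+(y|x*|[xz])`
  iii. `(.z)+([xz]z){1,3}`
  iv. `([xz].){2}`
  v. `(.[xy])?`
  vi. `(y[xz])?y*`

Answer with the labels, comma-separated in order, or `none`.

i → match
ii → no match
iii → no match — must end with `z`
iv → no match
v → no match
vi → no match

i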